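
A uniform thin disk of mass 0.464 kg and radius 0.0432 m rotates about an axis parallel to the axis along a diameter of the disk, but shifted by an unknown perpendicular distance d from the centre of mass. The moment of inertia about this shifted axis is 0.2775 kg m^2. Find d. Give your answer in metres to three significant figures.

About the centre-of-mass axis, I_cm = (1/4)MR² = (1/4)(0.464)(0.0432)² = 0.00021648 kg m^2.
Parallel axis theorem: I = I_cm + Md², so Md² = 0.2775 − 0.00021648 = 0.27728 kg m^2.
d = √(0.27728 / 0.464) = 0.77304 m.

0.773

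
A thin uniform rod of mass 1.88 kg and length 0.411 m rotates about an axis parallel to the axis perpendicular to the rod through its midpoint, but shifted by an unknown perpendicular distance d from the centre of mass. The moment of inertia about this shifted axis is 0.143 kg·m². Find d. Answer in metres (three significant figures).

About the centre-of-mass axis, I_cm = (1/12)ML² = (1/12)(1.88)(0.411)² = 0.026464 kg·m².
Parallel axis theorem: I = I_cm + Md², so Md² = 0.143 − 0.026464 = 0.11654 kg·m².
d = √(0.11654 / 1.88) = 0.24897 m.

0.249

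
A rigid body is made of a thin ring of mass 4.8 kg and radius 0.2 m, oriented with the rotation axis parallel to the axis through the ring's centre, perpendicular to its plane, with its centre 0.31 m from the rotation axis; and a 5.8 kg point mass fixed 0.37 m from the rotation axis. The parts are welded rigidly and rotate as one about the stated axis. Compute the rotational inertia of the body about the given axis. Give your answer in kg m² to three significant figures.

Thin ring: I_cm = MR² = (4.8)(0.2)² = 0.192 kg m²; centre at d = 0.31 m, so I = I_cm + Md² gives I = 0.192 + (4.8)(0.31)² = 0.65328 kg m².
Point mass: I_cm = 0; centre at d = 0.37 m, so I = I_cm + Md² gives I = 0 + (5.8)(0.37)² = 0.79402 kg m².
Total I = 0.65328 + 0.79402 = 1.4473 kg m².

1.45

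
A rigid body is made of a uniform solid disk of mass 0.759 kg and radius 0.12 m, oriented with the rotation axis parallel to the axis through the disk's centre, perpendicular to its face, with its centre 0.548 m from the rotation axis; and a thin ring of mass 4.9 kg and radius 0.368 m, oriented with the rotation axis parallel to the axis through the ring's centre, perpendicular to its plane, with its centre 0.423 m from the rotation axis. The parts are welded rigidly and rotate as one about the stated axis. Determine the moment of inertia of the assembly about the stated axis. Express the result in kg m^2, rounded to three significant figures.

Solid disk: I_cm = (1/2)MR² = (1/2)(0.759)(0.12)² = 0.0054648 kg m^2; centre at d = 0.548 m, so the parallel axis theorem gives I = 0.0054648 + (0.759)(0.548)² = 0.2334 kg m^2.
Thin ring: I_cm = MR² = (4.9)(0.368)² = 0.66358 kg m^2; centre at d = 0.423 m, so the parallel axis theorem gives I = 0.66358 + (4.9)(0.423)² = 1.5403 kg m^2.
Total I = 0.2334 + 1.5403 = 1.7737 kg m^2.

1.77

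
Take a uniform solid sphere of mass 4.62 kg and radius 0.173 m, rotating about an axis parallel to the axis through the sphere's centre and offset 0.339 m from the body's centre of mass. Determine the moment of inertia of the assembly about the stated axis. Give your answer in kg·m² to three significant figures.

I_cm = (2/5)MR² = (2/5)(4.62)(0.173)² = 0.055309 kg·m²; centre at d = 0.339 m, so I = I_cm + Md² gives I = 0.055309 + (4.62)(0.339)² = 0.58624 kg·m².

0.586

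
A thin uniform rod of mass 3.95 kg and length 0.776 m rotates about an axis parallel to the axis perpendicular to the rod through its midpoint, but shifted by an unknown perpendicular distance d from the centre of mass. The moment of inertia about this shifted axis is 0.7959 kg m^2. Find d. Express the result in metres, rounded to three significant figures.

0.389

About the centre-of-mass axis, I_cm = (1/12)ML² = (1/12)(3.95)(0.776)² = 0.19822 kg m^2.
Parallel axis theorem: I = I_cm + Md², so Md² = 0.7959 − 0.19822 = 0.59768 kg m^2.
d = √(0.59768 / 3.95) = 0.38899 m.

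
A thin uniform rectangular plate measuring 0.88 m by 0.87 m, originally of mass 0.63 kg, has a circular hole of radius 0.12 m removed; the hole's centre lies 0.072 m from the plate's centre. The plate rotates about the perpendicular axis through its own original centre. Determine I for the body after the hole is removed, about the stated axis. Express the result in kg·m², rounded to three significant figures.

0.0799

Unpierced body about its centre: I₀ = (1/12)M(a²+b²) = (1/12)(0.63)[(0.88)² + (0.87)²] = 0.080393 kg·m².
The removed disk has mass m = M·πr²/(ab) = (0.63)·π(0.12)²/(0.88·0.87) = 0.037226 kg (same uniform areal density).
Its moment of inertia about the rotation axis (parallel-axis theorem): I_hole = (1/2)mr² + md² = (1/2)(0.037226)(0.12)² + (0.037226)(0.072)² = 0.00046101 kg·m².
Treating the hole as negative mass, I = I₀ − I_hole = 0.080393 − 0.00046101 = 0.079932 kg·m².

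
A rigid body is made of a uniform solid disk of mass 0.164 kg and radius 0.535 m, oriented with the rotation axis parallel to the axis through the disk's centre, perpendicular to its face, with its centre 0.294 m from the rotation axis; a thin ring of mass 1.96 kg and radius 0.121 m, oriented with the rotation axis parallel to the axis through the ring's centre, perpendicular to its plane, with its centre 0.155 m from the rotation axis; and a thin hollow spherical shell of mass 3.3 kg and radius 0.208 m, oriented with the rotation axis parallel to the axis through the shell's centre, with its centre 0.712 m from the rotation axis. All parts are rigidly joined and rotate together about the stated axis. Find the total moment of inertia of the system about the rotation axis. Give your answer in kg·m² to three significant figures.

Solid disk: I_cm = (1/2)MR² = (1/2)(0.164)(0.535)² = 0.02347 kg·m²; centre at d = 0.294 m, so I = I_cm + Md² gives I = 0.02347 + (0.164)(0.294)² = 0.037646 kg·m².
Thin ring: I_cm = MR² = (1.96)(0.121)² = 0.028696 kg·m²; centre at d = 0.155 m, so I = I_cm + Md² gives I = 0.028696 + (1.96)(0.155)² = 0.075785 kg·m².
Spherical shell: I_cm = (2/3)MR² = (2/3)(3.3)(0.208)² = 0.095181 kg·m²; centre at d = 0.712 m, so I = I_cm + Md² gives I = 0.095181 + (3.3)(0.712)² = 1.7681 kg·m².
Total I = 0.037646 + 0.075785 + 1.7681 = 1.8815 kg·m².

1.88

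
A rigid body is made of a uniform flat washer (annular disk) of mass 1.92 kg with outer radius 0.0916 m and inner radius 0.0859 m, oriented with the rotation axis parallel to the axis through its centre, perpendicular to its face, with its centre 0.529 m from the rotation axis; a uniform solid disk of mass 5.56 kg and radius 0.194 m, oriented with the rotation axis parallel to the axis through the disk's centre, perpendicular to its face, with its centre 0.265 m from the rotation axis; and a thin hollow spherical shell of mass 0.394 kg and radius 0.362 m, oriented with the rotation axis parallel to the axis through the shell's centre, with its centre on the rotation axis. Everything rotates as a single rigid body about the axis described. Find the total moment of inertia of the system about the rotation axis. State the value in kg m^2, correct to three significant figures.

Annular disk: I_cm = (1/2)M(R²+r²) = (1/2)(1.92)[(0.0916)² + (0.0859)²] = 0.015139 kg m^2; centre at d = 0.529 m, so the parallel axis theorem gives I = 0.015139 + (1.92)(0.529)² = 0.55243 kg m^2.
Solid disk: I_cm = (1/2)MR² = (1/2)(5.56)(0.194)² = 0.10463 kg m^2; centre at d = 0.265 m, so the parallel axis theorem gives I = 0.10463 + (5.56)(0.265)² = 0.49508 kg m^2.
Spherical shell: I_cm = (2/3)MR² = (2/3)(0.394)(0.362)² = 0.034421 kg m^2; axis through the centre, so I = 0.034421 kg m^2.
Total I = 0.55243 + 0.49508 + 0.034421 = 1.0819 kg m^2.

1.08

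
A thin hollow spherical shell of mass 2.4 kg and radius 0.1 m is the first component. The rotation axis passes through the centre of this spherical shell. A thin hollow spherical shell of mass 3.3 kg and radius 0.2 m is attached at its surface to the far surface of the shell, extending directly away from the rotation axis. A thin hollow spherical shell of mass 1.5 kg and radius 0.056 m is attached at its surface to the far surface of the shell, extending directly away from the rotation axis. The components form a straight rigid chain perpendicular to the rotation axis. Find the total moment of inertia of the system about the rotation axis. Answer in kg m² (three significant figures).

0.868

Spherical shell: I_cm = (2/3)MR² = (2/3)(2.4)(0.1)² = 0.016 kg m²; axis through the centre, so I = 0.016 kg m².
Spherical shell: I_cm = (2/3)MR² = (2/3)(3.3)(0.2)² = 0.088 kg m²; centre at d = 0.1 + 0.2 = 0.3 m, so the parallel axis theorem gives I = 0.088 + (3.3)(0.3)² = 0.385 kg m².
Spherical shell: I_cm = (2/3)MR² = (2/3)(1.5)(0.056)² = 0.003136 kg m²; centre at d = 0.1 + 0.2 + 0.2 + 0.056 = 0.556 m, so the parallel axis theorem gives I = 0.003136 + (1.5)(0.556)² = 0.46684 kg m².
Total I = 0.016 + 0.385 + 0.46684 = 0.86784 kg m².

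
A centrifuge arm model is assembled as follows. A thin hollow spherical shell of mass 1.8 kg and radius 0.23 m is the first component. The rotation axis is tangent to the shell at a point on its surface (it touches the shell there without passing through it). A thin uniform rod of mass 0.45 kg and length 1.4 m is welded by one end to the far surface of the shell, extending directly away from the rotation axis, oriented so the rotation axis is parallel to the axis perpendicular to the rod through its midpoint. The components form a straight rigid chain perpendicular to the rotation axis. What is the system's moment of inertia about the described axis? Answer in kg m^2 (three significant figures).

Spherical shell: I_cm = (2/3)MR² = (2/3)(1.8)(0.23)² = 0.06348 kg m^2; centre at d = 0.23 m, so I = I_cm + Md² gives I = 0.06348 + (1.8)(0.23)² = 0.1587 kg m^2.
Thin rod: I_cm = (1/12)ML² = (1/12)(0.45)(1.4)² = 0.0735 kg m^2; centre at d = 0.23 + 0.23 + 0.7 = 1.16 m, so I = I_cm + Md² gives I = 0.0735 + (0.45)(1.16)² = 0.67902 kg m^2.
Total I = 0.1587 + 0.67902 = 0.83772 kg m^2.

0.838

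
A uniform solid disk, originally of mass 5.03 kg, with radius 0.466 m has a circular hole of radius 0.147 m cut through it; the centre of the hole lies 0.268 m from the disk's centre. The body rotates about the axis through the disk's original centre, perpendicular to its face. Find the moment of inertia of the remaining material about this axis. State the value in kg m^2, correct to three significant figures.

Unpierced body about its centre: I₀ = (1/2)MR² = (1/2)(5.03)(0.466)² = 0.54615 kg m^2.
The removed disk has mass m = M·(r/R)² = (5.03)(0.147/0.466)² = 0.50053 kg (same uniform areal density).
Its moment of inertia about the rotation axis (parallel-axis theorem): I_hole = (1/2)mr² + md² = (1/2)(0.50053)(0.147)² + (0.50053)(0.268)² = 0.041358 kg m^2.
Treating the hole as negative mass, I = I₀ − I_hole = 0.54615 − 0.041358 = 0.50479 kg m^2.

0.505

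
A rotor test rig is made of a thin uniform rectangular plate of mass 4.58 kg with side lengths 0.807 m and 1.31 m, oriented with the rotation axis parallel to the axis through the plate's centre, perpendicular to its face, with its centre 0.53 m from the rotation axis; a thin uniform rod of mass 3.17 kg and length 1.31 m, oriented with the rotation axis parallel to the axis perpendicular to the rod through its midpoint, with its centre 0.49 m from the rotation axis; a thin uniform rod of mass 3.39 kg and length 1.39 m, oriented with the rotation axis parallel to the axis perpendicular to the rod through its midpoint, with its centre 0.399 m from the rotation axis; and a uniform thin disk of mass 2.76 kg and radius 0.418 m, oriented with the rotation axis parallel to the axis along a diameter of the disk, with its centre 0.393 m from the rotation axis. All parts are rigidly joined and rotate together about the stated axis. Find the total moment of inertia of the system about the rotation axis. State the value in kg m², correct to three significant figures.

5.04

Rectangular plate: I_cm = (1/12)M(a²+b²) = (1/12)(4.58)[(0.807)² + (1.31)²] = 0.90354 kg m²; centre at d = 0.53 m, so I = I_cm + Md² gives I = 0.90354 + (4.58)(0.53)² = 2.1901 kg m².
Thin rod: I_cm = (1/12)ML² = (1/12)(3.17)(1.31)² = 0.45334 kg m²; centre at d = 0.49 m, so I = I_cm + Md² gives I = 0.45334 + (3.17)(0.49)² = 1.2145 kg m².
Thin rod: I_cm = (1/12)ML² = (1/12)(3.39)(1.39)² = 0.54582 kg m²; centre at d = 0.399 m, so I = I_cm + Md² gives I = 0.54582 + (3.39)(0.399)² = 1.0855 kg m².
Thin disk: I_cm = (1/4)MR² = (1/4)(2.76)(0.418)² = 0.12056 kg m²; centre at d = 0.393 m, so I = I_cm + Md² gives I = 0.12056 + (2.76)(0.393)² = 0.54684 kg m².
Total I = 2.1901 + 1.2145 + 1.0855 + 0.54684 = 5.0369 kg m².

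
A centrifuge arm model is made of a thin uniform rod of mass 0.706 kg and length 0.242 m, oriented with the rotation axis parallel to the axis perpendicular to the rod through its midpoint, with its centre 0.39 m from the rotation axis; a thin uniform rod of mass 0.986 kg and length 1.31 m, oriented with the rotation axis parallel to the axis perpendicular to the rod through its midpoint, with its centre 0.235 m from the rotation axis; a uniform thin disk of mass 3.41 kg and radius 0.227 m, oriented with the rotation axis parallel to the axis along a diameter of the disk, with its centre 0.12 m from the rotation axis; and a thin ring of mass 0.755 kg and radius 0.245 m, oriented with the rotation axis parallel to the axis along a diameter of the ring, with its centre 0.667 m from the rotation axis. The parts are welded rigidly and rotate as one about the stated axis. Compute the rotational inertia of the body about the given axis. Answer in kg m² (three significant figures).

0.758

Thin rod: I_cm = (1/12)ML² = (1/12)(0.706)(0.242)² = 0.0034455 kg m²; centre at d = 0.39 m, so the parallel axis theorem gives I = 0.0034455 + (0.706)(0.39)² = 0.11083 kg m².
Thin rod: I_cm = (1/12)ML² = (1/12)(0.986)(1.31)² = 0.14101 kg m²; centre at d = 0.235 m, so the parallel axis theorem gives I = 0.14101 + (0.986)(0.235)² = 0.19546 kg m².
Thin disk: I_cm = (1/4)MR² = (1/4)(3.41)(0.227)² = 0.043928 kg m²; centre at d = 0.12 m, so the parallel axis theorem gives I = 0.043928 + (3.41)(0.12)² = 0.093032 kg m².
Thin ring: I_cm = (1/2)MR² = (1/2)(0.755)(0.245)² = 0.022659 kg m²; centre at d = 0.667 m, so the parallel axis theorem gives I = 0.022659 + (0.755)(0.667)² = 0.35855 kg m².
Total I = 0.11083 + 0.19546 + 0.093032 + 0.35855 = 0.75787 kg m².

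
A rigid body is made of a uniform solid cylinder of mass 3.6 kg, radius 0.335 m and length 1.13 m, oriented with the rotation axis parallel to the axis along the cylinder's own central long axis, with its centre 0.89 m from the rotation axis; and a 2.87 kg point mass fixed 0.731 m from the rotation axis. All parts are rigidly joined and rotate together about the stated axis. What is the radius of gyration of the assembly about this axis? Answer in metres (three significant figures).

0.842

Solid cylinder: I_cm = (1/2)MR² = (1/2)(3.6)(0.335)² = 0.20201 kg·m²; centre at d = 0.89 m, so the parallel axis theorem gives I = 0.20201 + (3.6)(0.89)² = 3.0536 kg·m².
Point mass: I_cm = 0; centre at d = 0.731 m, so the parallel axis theorem gives I = 0 + (2.87)(0.731)² = 1.5336 kg·m².
Total I = 4.5872 kg·m²; total mass M = 6.47 kg.
k = √(I/M) = √(4.5872/6.47) = 0.84202 m.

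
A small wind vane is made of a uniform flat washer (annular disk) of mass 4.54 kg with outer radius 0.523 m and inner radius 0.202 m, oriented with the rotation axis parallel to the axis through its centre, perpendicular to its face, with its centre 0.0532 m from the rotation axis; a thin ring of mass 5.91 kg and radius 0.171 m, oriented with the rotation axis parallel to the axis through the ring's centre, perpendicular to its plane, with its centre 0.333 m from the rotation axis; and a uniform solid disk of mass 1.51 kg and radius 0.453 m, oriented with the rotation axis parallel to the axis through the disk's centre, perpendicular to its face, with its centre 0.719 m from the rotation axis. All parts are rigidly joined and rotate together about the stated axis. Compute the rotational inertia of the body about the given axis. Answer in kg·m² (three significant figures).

Annular disk: I_cm = (1/2)M(R²+r²) = (1/2)(4.54)[(0.523)² + (0.202)²] = 0.71354 kg·m²; centre at d = 0.0532 m, so I = I_cm + Md² gives I = 0.71354 + (4.54)(0.0532)² = 0.72639 kg·m².
Thin ring: I_cm = MR² = (5.91)(0.171)² = 0.17281 kg·m²; centre at d = 0.333 m, so I = I_cm + Md² gives I = 0.17281 + (5.91)(0.333)² = 0.82817 kg·m².
Solid disk: I_cm = (1/2)MR² = (1/2)(1.51)(0.453)² = 0.15493 kg·m²; centre at d = 0.719 m, so I = I_cm + Md² gives I = 0.15493 + (1.51)(0.719)² = 0.93554 kg·m².
Total I = 0.72639 + 0.82817 + 0.93554 = 2.4901 kg·m².

2.49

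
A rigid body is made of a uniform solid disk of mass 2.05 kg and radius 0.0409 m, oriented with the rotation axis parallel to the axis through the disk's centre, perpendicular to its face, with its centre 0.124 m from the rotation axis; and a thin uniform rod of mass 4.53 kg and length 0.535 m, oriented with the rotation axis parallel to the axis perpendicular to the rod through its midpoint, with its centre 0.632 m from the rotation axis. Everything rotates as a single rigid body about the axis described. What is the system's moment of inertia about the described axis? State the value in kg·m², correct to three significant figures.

1.95

Solid disk: I_cm = (1/2)MR² = (1/2)(2.05)(0.0409)² = 0.0017146 kg·m²; centre at d = 0.124 m, so I = I_cm + Md² gives I = 0.0017146 + (2.05)(0.124)² = 0.033235 kg·m².
Thin rod: I_cm = (1/12)ML² = (1/12)(4.53)(0.535)² = 0.10805 kg·m²; centre at d = 0.632 m, so I = I_cm + Md² gives I = 0.10805 + (4.53)(0.632)² = 1.9174 kg·m².
Total I = 0.033235 + 1.9174 = 1.9507 kg·m².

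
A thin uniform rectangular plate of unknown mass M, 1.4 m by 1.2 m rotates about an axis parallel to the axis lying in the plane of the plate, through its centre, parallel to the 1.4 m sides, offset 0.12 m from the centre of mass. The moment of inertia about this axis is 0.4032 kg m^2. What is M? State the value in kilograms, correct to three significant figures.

I = I_cm + Md² = (1/12)Mb² + Md² = M·[0.0833333·(1.2)² + (0.12)²] = M·0.1344.
So M = 0.4032 / 0.1344 = 3 kg.

3.00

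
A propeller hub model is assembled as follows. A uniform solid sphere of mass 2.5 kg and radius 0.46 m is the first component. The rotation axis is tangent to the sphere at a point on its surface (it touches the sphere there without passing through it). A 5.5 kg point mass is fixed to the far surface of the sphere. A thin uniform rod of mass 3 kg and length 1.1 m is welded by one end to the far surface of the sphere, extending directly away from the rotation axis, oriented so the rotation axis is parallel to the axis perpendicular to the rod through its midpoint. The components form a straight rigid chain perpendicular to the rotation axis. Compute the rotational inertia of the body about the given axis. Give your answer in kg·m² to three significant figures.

12.2

Solid sphere: I_cm = (2/5)MR² = (2/5)(2.5)(0.46)² = 0.2116 kg·m²; centre at d = 0.46 m, so the parallel axis theorem gives I = 0.2116 + (2.5)(0.46)² = 0.7406 kg·m².
Point mass: I_cm = 0; centre at d = 0.46 + 0.46 = 0.92 m, so the parallel axis theorem gives I = 0 + (5.5)(0.92)² = 4.6552 kg·m².
Thin rod: I_cm = (1/12)ML² = (1/12)(3)(1.1)² = 0.3025 kg·m²; centre at d = 0.46 + 0.46 + 0.55 = 1.47 m, so the parallel axis theorem gives I = 0.3025 + (3)(1.47)² = 6.7852 kg·m².
Total I = 0.7406 + 4.6552 + 6.7852 = 12.181 kg·m².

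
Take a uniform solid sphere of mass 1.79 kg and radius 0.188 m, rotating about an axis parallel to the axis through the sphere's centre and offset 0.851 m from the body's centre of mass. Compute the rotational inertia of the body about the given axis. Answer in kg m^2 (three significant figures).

I_cm = (2/5)MR² = (2/5)(1.79)(0.188)² = 0.025306 kg m^2; centre at d = 0.851 m, so the parallel axis theorem gives I = 0.025306 + (1.79)(0.851)² = 1.3216 kg m^2.

1.32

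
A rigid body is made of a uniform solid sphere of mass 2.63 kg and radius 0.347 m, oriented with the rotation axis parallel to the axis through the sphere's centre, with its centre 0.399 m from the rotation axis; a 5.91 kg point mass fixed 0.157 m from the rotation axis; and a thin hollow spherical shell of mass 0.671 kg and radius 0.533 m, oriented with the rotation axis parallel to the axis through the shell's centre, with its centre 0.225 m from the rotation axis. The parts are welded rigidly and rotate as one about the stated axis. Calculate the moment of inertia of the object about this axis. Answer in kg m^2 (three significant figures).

Solid sphere: I_cm = (2/5)MR² = (2/5)(2.63)(0.347)² = 0.12667 kg m^2; centre at d = 0.399 m, so the parallel axis theorem gives I = 0.12667 + (2.63)(0.399)² = 0.54537 kg m^2.
Point mass: I_cm = 0; centre at d = 0.157 m, so the parallel axis theorem gives I = 0 + (5.91)(0.157)² = 0.14568 kg m^2.
Spherical shell: I_cm = (2/3)MR² = (2/3)(0.671)(0.533)² = 0.12708 kg m^2; centre at d = 0.225 m, so the parallel axis theorem gives I = 0.12708 + (0.671)(0.225)² = 0.16105 kg m^2.
Total I = 0.54537 + 0.14568 + 0.16105 = 0.8521 kg m^2.

0.852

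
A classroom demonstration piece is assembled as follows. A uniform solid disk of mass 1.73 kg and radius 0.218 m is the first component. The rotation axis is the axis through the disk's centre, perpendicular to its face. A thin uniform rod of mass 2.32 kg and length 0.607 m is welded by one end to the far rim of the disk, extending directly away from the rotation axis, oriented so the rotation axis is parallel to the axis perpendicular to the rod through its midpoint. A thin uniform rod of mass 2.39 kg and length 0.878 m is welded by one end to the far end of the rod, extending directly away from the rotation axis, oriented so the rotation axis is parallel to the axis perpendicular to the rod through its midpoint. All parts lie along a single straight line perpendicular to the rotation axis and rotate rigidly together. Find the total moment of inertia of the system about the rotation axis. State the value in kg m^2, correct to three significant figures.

Solid disk: I_cm = (1/2)MR² = (1/2)(1.73)(0.218)² = 0.041108 kg m^2; axis through the centre, so I = 0.041108 kg m^2.
Thin rod: I_cm = (1/12)ML² = (1/12)(2.32)(0.607)² = 0.071233 kg m^2; centre at d = 0.218 + 0.3035 = 0.5215 m, so the parallel axis theorem gives I = 0.071233 + (2.32)(0.5215)² = 0.70219 kg m^2.
Thin rod: I_cm = (1/12)ML² = (1/12)(2.39)(0.878)² = 0.15353 kg m^2; centre at d = 0.218 + 0.3035 + 0.3035 + 0.439 = 1.264 m, so the parallel axis theorem gives I = 0.15353 + (2.39)(1.264)² = 3.972 kg m^2.
Total I = 0.041108 + 0.70219 + 3.972 = 4.7153 kg m^2.

4.72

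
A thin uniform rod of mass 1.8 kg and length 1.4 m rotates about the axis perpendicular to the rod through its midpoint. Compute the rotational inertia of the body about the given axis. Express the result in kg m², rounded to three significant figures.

0.294

I_cm = (1/12)ML² = (1/12)(1.8)(1.4)² = 0.294 kg m²; axis through the centre, so I = 0.294 kg m².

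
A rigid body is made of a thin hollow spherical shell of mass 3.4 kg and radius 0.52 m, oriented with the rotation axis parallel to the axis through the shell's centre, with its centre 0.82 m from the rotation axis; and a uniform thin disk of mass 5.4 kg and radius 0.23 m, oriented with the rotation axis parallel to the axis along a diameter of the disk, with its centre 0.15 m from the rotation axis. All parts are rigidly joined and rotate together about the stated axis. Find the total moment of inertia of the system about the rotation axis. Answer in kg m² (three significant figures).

Spherical shell: I_cm = (2/3)MR² = (2/3)(3.4)(0.52)² = 0.61291 kg m²; centre at d = 0.82 m, so the parallel axis theorem gives I = 0.61291 + (3.4)(0.82)² = 2.8991 kg m².
Thin disk: I_cm = (1/4)MR² = (1/4)(5.4)(0.23)² = 0.071415 kg m²; centre at d = 0.15 m, so the parallel axis theorem gives I = 0.071415 + (5.4)(0.15)² = 0.19292 kg m².
Total I = 2.8991 + 0.19292 = 3.092 kg m².

3.09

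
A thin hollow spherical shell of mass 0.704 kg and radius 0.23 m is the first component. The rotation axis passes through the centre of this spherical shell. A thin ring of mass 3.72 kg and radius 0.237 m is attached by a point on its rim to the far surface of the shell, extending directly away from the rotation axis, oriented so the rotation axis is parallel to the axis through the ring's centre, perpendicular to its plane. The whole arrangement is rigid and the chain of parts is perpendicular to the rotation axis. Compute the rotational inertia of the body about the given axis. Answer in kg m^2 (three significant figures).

1.05

Spherical shell: I_cm = (2/3)MR² = (2/3)(0.704)(0.23)² = 0.024828 kg m^2; axis through the centre, so I = 0.024828 kg m^2.
Thin ring: I_cm = MR² = (3.72)(0.237)² = 0.20895 kg m^2; centre at d = 0.23 + 0.237 = 0.467 m, so I = I_cm + Md² gives I = 0.20895 + (3.72)(0.467)² = 1.0202 kg m^2.
Total I = 0.024828 + 1.0202 = 1.0451 kg m^2.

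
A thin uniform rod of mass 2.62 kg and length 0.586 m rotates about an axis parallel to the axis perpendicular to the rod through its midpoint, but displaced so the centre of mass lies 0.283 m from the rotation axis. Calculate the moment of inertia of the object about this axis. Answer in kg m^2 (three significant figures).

0.285

I_cm = (1/12)ML² = (1/12)(2.62)(0.586)² = 0.074975 kg m^2; centre at d = 0.283 m, so the parallel axis theorem gives I = 0.074975 + (2.62)(0.283)² = 0.28481 kg m^2.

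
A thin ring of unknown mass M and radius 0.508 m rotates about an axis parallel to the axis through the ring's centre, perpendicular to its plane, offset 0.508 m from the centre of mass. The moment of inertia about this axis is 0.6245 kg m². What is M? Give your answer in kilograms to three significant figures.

1.21

I = I_cm + Md² = MR² + Md² = M·[1·(0.508)² + (0.508)²] = M·0.51613.
So M = 0.6245 / 0.51613 = 1.21 kg.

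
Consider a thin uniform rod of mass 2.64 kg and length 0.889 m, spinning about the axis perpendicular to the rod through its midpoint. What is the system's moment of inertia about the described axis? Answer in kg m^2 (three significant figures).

0.174

I_cm = (1/12)ML² = (1/12)(2.64)(0.889)² = 0.17387 kg m^2; axis through the centre, so I = 0.17387 kg m^2.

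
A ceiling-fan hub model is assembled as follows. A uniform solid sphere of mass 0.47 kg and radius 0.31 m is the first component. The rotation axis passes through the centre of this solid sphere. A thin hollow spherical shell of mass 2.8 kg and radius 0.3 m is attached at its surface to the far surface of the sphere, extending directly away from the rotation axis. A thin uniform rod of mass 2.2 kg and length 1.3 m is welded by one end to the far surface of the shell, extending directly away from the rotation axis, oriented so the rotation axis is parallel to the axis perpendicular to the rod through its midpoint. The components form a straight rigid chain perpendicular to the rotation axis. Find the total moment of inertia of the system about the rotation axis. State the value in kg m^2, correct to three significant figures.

6.89

Solid sphere: I_cm = (2/5)MR² = (2/5)(0.47)(0.31)² = 0.018067 kg m^2; axis through the centre, so I = 0.018067 kg m^2.
Spherical shell: I_cm = (2/3)MR² = (2/3)(2.8)(0.3)² = 0.168 kg m^2; centre at d = 0.31 + 0.3 = 0.61 m, so the parallel axis theorem gives I = 0.168 + (2.8)(0.61)² = 1.2099 kg m^2.
Thin rod: I_cm = (1/12)ML² = (1/12)(2.2)(1.3)² = 0.30983 kg m^2; centre at d = 0.31 + 0.3 + 0.3 + 0.65 = 1.56 m, so the parallel axis theorem gives I = 0.30983 + (2.2)(1.56)² = 5.6638 kg m^2.
Total I = 0.018067 + 1.2099 + 5.6638 = 6.8917 kg m^2.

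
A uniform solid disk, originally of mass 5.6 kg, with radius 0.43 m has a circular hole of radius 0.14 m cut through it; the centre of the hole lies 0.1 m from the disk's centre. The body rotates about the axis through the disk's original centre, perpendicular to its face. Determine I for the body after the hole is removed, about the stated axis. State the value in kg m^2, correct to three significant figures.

Unpierced body about its centre: I₀ = (1/2)MR² = (1/2)(5.6)(0.43)² = 0.51772 kg m^2.
The removed disk has mass m = M·(r/R)² = (5.6)(0.14/0.43)² = 0.59362 kg (same uniform areal density).
Its moment of inertia about the rotation axis (parallel-axis theorem): I_hole = (1/2)mr² + md² = (1/2)(0.59362)(0.14)² + (0.59362)(0.1)² = 0.011754 kg m^2.
Treating the hole as negative mass, I = I₀ − I_hole = 0.51772 − 0.011754 = 0.50597 kg m^2.

0.506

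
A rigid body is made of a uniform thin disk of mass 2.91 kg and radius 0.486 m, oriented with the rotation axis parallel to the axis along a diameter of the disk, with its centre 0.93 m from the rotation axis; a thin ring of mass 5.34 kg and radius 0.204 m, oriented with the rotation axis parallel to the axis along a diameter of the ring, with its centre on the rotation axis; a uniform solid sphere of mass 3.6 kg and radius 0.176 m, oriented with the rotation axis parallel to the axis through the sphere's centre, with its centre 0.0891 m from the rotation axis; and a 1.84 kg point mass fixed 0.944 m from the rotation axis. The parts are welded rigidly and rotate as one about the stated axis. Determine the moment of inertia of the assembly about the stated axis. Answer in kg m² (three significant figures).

4.51

Thin disk: I_cm = (1/4)MR² = (1/4)(2.91)(0.486)² = 0.17183 kg m²; centre at d = 0.93 m, so I = I_cm + Md² gives I = 0.17183 + (2.91)(0.93)² = 2.6887 kg m².
Thin ring: I_cm = (1/2)MR² = (1/2)(5.34)(0.204)² = 0.11111 kg m²; axis through the centre, so I = 0.11111 kg m².
Solid sphere: I_cm = (2/5)MR² = (2/5)(3.6)(0.176)² = 0.044605 kg m²; centre at d = 0.0891 m, so I = I_cm + Md² gives I = 0.044605 + (3.6)(0.0891)² = 0.073185 kg m².
Point mass: I_cm = 0; centre at d = 0.944 m, so I = I_cm + Md² gives I = 0 + (1.84)(0.944)² = 1.6397 kg m².
Total I = 2.6887 + 0.11111 + 0.073185 + 1.6397 = 4.5127 kg m².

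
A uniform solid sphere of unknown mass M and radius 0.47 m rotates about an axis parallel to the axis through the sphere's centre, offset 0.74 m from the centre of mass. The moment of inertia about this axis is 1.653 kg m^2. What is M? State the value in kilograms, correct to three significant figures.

2.60

I = I_cm + Md² = (2/5)MR² + Md² = M·[0.4·(0.47)² + (0.74)²] = M·0.63596.
So M = 1.653 / 0.63596 = 2.5992 kg.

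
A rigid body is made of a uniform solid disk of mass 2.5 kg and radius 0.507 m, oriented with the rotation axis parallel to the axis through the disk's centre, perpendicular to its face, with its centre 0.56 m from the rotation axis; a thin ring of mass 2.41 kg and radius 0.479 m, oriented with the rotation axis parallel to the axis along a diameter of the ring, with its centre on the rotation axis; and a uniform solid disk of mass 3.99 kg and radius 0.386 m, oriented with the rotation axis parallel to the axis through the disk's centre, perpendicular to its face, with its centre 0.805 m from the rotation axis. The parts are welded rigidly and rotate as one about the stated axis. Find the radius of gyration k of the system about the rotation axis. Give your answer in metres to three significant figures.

Solid disk: I_cm = (1/2)MR² = (1/2)(2.5)(0.507)² = 0.32131 kg m²; centre at d = 0.56 m, so I = I_cm + Md² gives I = 0.32131 + (2.5)(0.56)² = 1.1053 kg m².
Thin ring: I_cm = (1/2)MR² = (1/2)(2.41)(0.479)² = 0.27648 kg m²; axis through the centre, so I = 0.27648 kg m².
Solid disk: I_cm = (1/2)MR² = (1/2)(3.99)(0.386)² = 0.29725 kg m²; centre at d = 0.805 m, so I = I_cm + Md² gives I = 0.29725 + (3.99)(0.805)² = 2.8829 kg m².
Total I = 4.2647 kg m²; total mass M = 8.9 kg.
k = √(I/M) = √(4.2647/8.9) = 0.69222 m.

0.692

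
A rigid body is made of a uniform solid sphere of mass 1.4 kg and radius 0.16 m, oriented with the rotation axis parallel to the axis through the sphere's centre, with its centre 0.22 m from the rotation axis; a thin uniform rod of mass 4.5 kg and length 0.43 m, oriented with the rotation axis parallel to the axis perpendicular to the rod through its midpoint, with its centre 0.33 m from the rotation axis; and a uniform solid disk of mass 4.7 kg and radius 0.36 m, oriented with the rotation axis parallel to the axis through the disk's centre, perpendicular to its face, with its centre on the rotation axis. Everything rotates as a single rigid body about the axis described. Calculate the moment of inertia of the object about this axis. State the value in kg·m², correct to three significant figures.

Solid sphere: I_cm = (2/5)MR² = (2/5)(1.4)(0.16)² = 0.014336 kg·m²; centre at d = 0.22 m, so I = I_cm + Md² gives I = 0.014336 + (1.4)(0.22)² = 0.082096 kg·m².
Thin rod: I_cm = (1/12)ML² = (1/12)(4.5)(0.43)² = 0.069337 kg·m²; centre at d = 0.33 m, so I = I_cm + Md² gives I = 0.069337 + (4.5)(0.33)² = 0.55939 kg·m².
Solid disk: I_cm = (1/2)MR² = (1/2)(4.7)(0.36)² = 0.30456 kg·m²; axis through the centre, so I = 0.30456 kg·m².
Total I = 0.082096 + 0.55939 + 0.30456 = 0.94604 kg·m².

0.946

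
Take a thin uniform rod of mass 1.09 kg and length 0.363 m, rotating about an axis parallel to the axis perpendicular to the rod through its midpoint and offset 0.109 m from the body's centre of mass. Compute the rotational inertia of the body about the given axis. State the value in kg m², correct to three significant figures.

0.0249

I_cm = (1/12)ML² = (1/12)(1.09)(0.363)² = 0.011969 kg m²; centre at d = 0.109 m, so I = I_cm + Md² gives I = 0.011969 + (1.09)(0.109)² = 0.024919 kg m².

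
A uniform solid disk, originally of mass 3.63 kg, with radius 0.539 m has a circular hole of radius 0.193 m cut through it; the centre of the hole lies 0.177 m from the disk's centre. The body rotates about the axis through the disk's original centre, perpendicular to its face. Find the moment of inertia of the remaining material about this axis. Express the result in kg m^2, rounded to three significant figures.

0.504

Unpierced body about its centre: I₀ = (1/2)MR² = (1/2)(3.63)(0.539)² = 0.5273 kg m^2.
The removed disk has mass m = M·(r/R)² = (3.63)(0.193/0.539)² = 0.46542 kg (same uniform areal density).
Its moment of inertia about the rotation axis (parallel-axis theorem): I_hole = (1/2)mr² + md² = (1/2)(0.46542)(0.193)² + (0.46542)(0.177)² = 0.023249 kg m^2.
Treating the hole as negative mass, I = I₀ − I_hole = 0.5273 − 0.023249 = 0.50405 kg m^2.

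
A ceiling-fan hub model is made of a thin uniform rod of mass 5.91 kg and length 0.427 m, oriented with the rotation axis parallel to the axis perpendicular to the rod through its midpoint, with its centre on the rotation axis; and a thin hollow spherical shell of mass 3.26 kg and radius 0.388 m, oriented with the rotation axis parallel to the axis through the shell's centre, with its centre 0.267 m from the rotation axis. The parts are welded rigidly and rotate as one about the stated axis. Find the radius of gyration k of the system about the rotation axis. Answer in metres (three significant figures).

0.266

Thin rod: I_cm = (1/12)ML² = (1/12)(5.91)(0.427)² = 0.089797 kg m²; axis through the centre, so I = 0.089797 kg m².
Spherical shell: I_cm = (2/3)MR² = (2/3)(3.26)(0.388)² = 0.32718 kg m²; centre at d = 0.267 m, so the parallel axis theorem gives I = 0.32718 + (3.26)(0.267)² = 0.55958 kg m².
Total I = 0.64938 kg m²; total mass M = 9.17 kg.
k = √(I/M) = √(0.64938/9.17) = 0.26611 m.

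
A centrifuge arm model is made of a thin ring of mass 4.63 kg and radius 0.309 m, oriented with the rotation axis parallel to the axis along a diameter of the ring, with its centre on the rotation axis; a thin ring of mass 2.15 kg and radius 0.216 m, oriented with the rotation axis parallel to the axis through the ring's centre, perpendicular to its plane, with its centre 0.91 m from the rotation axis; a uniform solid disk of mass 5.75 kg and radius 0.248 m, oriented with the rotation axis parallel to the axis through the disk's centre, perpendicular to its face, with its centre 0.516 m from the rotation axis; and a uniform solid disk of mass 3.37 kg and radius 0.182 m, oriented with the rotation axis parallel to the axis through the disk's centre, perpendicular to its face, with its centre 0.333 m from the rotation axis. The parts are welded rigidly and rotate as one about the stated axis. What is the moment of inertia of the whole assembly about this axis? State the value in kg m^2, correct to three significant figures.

Thin ring: I_cm = (1/2)MR² = (1/2)(4.63)(0.309)² = 0.22104 kg m^2; axis through the centre, so I = 0.22104 kg m^2.
Thin ring: I_cm = MR² = (2.15)(0.216)² = 0.10031 kg m^2; centre at d = 0.91 m, so the parallel axis theorem gives I = 0.10031 + (2.15)(0.91)² = 1.8807 kg m^2.
Solid disk: I_cm = (1/2)MR² = (1/2)(5.75)(0.248)² = 0.17682 kg m^2; centre at d = 0.516 m, so the parallel axis theorem gives I = 0.17682 + (5.75)(0.516)² = 1.7078 kg m^2.
Solid disk: I_cm = (1/2)MR² = (1/2)(3.37)(0.182)² = 0.055814 kg m^2; centre at d = 0.333 m, so the parallel axis theorem gives I = 0.055814 + (3.37)(0.333)² = 0.42951 kg m^2.
Total I = 0.22104 + 1.8807 + 1.7078 + 0.42951 = 4.2391 kg m^2.

4.24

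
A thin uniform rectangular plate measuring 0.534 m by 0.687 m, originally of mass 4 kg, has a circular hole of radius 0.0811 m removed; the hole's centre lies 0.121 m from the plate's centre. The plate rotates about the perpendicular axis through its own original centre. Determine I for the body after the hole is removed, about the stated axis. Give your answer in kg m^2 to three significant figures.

Unpierced body about its centre: I₀ = (1/12)M(a²+b²) = (1/12)(4)[(0.534)² + (0.687)²] = 0.25238 kg m^2.
The removed disk has mass m = M·πr²/(ab) = (4)·π(0.0811)²/(0.534·0.687) = 0.2253 kg (same uniform areal density).
Its moment of inertia about the rotation axis (parallel-axis theorem): I_hole = (1/2)mr² + md² = (1/2)(0.2253)(0.0811)² + (0.2253)(0.121)² = 0.0040395 kg m^2.
Treating the hole as negative mass, I = I₀ − I_hole = 0.25238 − 0.0040395 = 0.24834 kg m^2.

0.248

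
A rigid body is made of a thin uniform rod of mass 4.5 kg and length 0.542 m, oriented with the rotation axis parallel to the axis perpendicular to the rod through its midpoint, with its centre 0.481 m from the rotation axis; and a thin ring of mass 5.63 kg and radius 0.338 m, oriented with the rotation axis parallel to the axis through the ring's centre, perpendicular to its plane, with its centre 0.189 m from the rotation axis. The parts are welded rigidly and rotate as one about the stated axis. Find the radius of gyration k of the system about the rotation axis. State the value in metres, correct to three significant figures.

Thin rod: I_cm = (1/12)ML² = (1/12)(4.5)(0.542)² = 0.11016 kg m^2; centre at d = 0.481 m, so I = I_cm + Md² gives I = 0.11016 + (4.5)(0.481)² = 1.1513 kg m^2.
Thin ring: I_cm = MR² = (5.63)(0.338)² = 0.64319 kg m^2; centre at d = 0.189 m, so I = I_cm + Md² gives I = 0.64319 + (5.63)(0.189)² = 0.8443 kg m^2.
Total I = 1.9956 kg m^2; total mass M = 10.13 kg.
k = √(I/M) = √(1.9956/10.13) = 0.44384 m.

0.444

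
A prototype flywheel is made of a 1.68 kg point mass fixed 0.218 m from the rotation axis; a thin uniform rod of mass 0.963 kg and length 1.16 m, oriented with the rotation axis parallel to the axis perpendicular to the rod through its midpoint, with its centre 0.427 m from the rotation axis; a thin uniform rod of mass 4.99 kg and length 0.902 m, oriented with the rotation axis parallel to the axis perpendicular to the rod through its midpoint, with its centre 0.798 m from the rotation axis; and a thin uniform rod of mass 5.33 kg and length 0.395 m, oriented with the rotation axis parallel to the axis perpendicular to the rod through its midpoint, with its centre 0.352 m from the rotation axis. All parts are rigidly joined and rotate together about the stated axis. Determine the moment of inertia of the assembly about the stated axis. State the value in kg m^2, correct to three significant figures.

4.61

Point mass: I_cm = 0; centre at d = 0.218 m, so I = I_cm + Md² gives I = 0 + (1.68)(0.218)² = 0.07984 kg m^2.
Thin rod: I_cm = (1/12)ML² = (1/12)(0.963)(1.16)² = 0.10798 kg m^2; centre at d = 0.427 m, so I = I_cm + Md² gives I = 0.10798 + (0.963)(0.427)² = 0.28357 kg m^2.
Thin rod: I_cm = (1/12)ML² = (1/12)(4.99)(0.902)² = 0.33832 kg m^2; centre at d = 0.798 m, so I = I_cm + Md² gives I = 0.33832 + (4.99)(0.798)² = 3.516 kg m^2.
Thin rod: I_cm = (1/12)ML² = (1/12)(5.33)(0.395)² = 0.069301 kg m^2; centre at d = 0.352 m, so I = I_cm + Md² gives I = 0.069301 + (5.33)(0.352)² = 0.72971 kg m^2.
Total I = 0.07984 + 0.28357 + 3.516 + 0.72971 = 4.6091 kg m^2.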